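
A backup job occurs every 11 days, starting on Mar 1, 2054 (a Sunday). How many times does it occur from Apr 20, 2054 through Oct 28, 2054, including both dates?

17

Occurrences land 11·i days after Mar 1, 2054 for i = 0, 1, 2, …
Apr 20, 2054 is 50 days after the start; 50 ÷ 11 = 4 remainder 6; since the remainder is 6, round up to i = 5. First occurrence in the window: #6 on Apr 25, 2054 (5×11 = 55 days in).
Oct 28, 2054 is 241 days after the start; 241 ÷ 11 = 21 remainder 10. Last occurrence in the window: #22 on Oct 18, 2054.
Occurrences #6 through #22: 17 in total.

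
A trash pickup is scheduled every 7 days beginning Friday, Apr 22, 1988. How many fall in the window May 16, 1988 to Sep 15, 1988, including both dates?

Occurrences land 7·i days after Apr 22, 1988 for i = 0, 1, 2, …
May 16, 1988 is 24 days after the start; 24 ÷ 7 = 3 remainder 3; since the remainder is 3, round up to i = 4. First occurrence in the window: #5 on May 20, 1988 (4×7 = 28 days in).
Sep 15, 1988 is 146 days after the start; 146 ÷ 7 = 20 remainder 6. Last occurrence in the window: #21 on Sep 9, 1988.
Occurrences #5 through #21: 17 in total.

17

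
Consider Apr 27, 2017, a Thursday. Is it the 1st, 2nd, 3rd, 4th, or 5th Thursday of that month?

4th

Day 27 falls in week ⌈27/7⌉ of the month.
Days 1–7 hold the 1st Thursday, 8–14 the 2nd, 15–21 the 3rd, 22–28 the 4th, 29–31 the 5th.
27 is in the range for the 4th.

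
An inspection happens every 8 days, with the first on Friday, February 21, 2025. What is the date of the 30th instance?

The 30th occurrence is 29 intervals after the first: 29 × 8 = 232 days after February 21, 2025.
February has 28 days — 7 days to the end of February leaves 225.
March has 31 days (194 left).
April has 30 days (164 left).
May has 31 days (133 left).
June has 30 days (103 left).
July has 31 days (72 left).
August has 31 days (41 left).
September has 30 days (11 left).
11 days into October → October 11, 2025.

October 11, 2025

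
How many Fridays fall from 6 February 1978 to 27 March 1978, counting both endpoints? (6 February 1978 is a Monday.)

6 February 1978 is a Monday; the first Friday on or after it is 10 February 1978 (4 days later).
From 10 February 1978 to 27 March 1978: 18 + 27 = 45 days (rest of February, March).
45 ÷ 7 = 6 full weeks with remainder 3, so 6 more Fridays after the first → 7.

7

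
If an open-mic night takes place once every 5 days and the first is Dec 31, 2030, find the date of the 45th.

Aug 8, 2031

The 45th occurrence is 44 intervals after the first: 44 × 5 = 220 days after Dec 31, 2030.
Dec has 31 days — 0 days to the end of Dec leaves 220.
Jan has 31 days (189 left).
Feb has 28 days (161 left).
Mar has 31 days (130 left).
Apr has 30 days (100 left).
May has 31 days (69 left).
Jun has 30 days (39 left).
Jul has 31 days (8 left).
8 days into Aug → Aug 8, 2031.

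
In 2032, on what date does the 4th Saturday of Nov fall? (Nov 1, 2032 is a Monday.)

Nov 27, 2032

Nov 2032 begins on a Monday, so the first Saturday is Nov 6 (5 days later).
The 4th Saturday is 3 weeks later: 6 + 21 = 27.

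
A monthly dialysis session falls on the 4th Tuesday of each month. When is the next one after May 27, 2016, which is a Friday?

June 28, 2016

May 2016 starts on a Sunday; its first Tuesday is the 3rd, so the 4th Tuesday is the 24th — May 24, 2016.
That is not after May 27, 2016, so look at June 2016.
June 2016 starts on a Wednesday; its first Tuesday is the 7th, so the 4th Tuesday is the 28th — June 28, 2016.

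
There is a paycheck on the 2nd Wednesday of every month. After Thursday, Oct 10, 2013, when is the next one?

Oct 2013 starts on a Tuesday; its first Wednesday is the 2nd, so the 2nd Wednesday is the 9th — Oct 9, 2013.
That is not after Oct 10, 2013, so look at Nov 2013.
Nov 2013 starts on a Friday; its first Wednesday is the 6th, so the 2nd Wednesday is the 13th — Nov 13, 2013.

Nov 13, 2013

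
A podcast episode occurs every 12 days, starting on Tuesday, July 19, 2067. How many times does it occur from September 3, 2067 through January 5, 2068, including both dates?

11

Occurrences land 12·i days after July 19, 2067 for i = 0, 1, 2, …
September 3, 2067 is 46 days after the start; 46 ÷ 12 = 3 remainder 10; since the remainder is 10, round up to i = 4. First occurrence in the window: #5 on September 5, 2067 (4×12 = 48 days in).
January 5, 2068 is 170 days after the start; 170 ÷ 12 = 14 remainder 2. Last occurrence in the window: #15 on January 3, 2068.
Occurrences #5 through #15: 11 in total.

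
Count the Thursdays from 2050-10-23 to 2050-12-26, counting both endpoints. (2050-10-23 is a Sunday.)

9

2050-10-23 is a Sunday; the first Thursday on or after it is 2050-10-27 (4 days later).
From 2050-10-27 to 2050-12-26: 4 + 30 + 26 = 60 days (rest of October, November, December).
60 ÷ 7 = 8 full weeks with remainder 4, so 8 more Thursdays after the first → 9.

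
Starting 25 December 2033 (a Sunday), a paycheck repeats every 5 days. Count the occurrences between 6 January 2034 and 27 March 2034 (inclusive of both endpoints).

16

Occurrences land 5·i days after 25 December 2033 for i = 0, 1, 2, …
6 January 2034 is 12 days after the start; 12 ÷ 5 = 2 remainder 2; since the remainder is 2, round up to i = 3. First occurrence in the window: #4 on 9 January 2034 (3×5 = 15 days in).
27 March 2034 is 92 days after the start; 92 ÷ 5 = 18 remainder 2. Last occurrence in the window: #19 on 25 March 2034.
Occurrences #4 through #19: 16 in total.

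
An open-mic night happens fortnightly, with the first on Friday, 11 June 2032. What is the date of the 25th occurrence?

The 25th occurrence is 24 intervals after the first: 24 × 14 = 336 days after 11 June 2032.
June has 30 days — 19 days to the end of June leaves 317.
July has 31 days (286 left).
August has 31 days (255 left).
September has 30 days (225 left).
October has 31 days (194 left).
November has 30 days (164 left).
December has 31 days (133 left).
January has 31 days (102 left).
February has 28 days (74 left).
March has 31 days (43 left).
April has 30 days (13 left).
13 days into May → 13 May 2033.

13 May 2033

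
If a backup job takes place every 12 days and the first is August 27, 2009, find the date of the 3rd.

September 20, 2009

The 3rd occurrence is 2 intervals after the first: 2 × 12 = 24 days after August 27, 2009.
August has 31 days — 4 days to the end of August leaves 20.
20 days into September → September 20, 2009.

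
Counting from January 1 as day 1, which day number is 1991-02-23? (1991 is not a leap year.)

54

Days in months before February: 31 = 31.
Plus 23 days into February → day 54.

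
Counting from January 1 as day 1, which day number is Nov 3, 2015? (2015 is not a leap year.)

307

Days in months before Nov: 31 + 28 + 31 + 30 + 31 + 30 + 31 + 31 + 30 + 31 = 304.
Plus 3 days into Nov → day 307.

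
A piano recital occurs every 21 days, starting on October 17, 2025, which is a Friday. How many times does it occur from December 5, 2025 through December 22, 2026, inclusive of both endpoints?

Occurrences land 21·i days after October 17, 2025 for i = 0, 1, 2, …
December 5, 2025 is 49 days after the start; 49 ÷ 21 = 2 remainder 7; since the remainder is 7, round up to i = 3. First occurrence in the window: #4 on December 19, 2025 (3×21 = 63 days in).
December 22, 2026 is 431 days after the start; 431 ÷ 21 = 20 remainder 11. Last occurrence in the window: #21 on December 11, 2026.
Occurrences #4 through #21: 18 in total.

18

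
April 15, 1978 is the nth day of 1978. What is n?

105

Days in months before April: 31 + 28 + 31 = 90.
Plus 15 days into April → day 105.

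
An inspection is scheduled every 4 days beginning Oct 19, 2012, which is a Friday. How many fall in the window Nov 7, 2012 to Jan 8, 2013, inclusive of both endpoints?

Occurrences land 4·i days after Oct 19, 2012 for i = 0, 1, 2, …
Nov 7, 2012 is 19 days after the start; 19 ÷ 4 = 4 remainder 3; since the remainder is 3, round up to i = 5. First occurrence in the window: #6 on Nov 8, 2012 (5×4 = 20 days in).
Jan 8, 2013 is 81 days after the start; 81 ÷ 4 = 20 remainder 1. Last occurrence in the window: #21 on Jan 7, 2013.
Occurrences #6 through #21: 16 in total.

16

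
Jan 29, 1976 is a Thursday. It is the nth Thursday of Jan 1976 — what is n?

5th

Day 29 falls in week ⌈29/7⌉ of the month.
Days 1–7 hold the 1st Thursday, 8–14 the 2nd, 15–21 the 3rd, 22–28 the 4th, 29–31 the 5th.
29 is in the range for the 5th.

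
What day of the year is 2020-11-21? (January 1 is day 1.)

Days in months before November: 31 + 29 + 31 + 30 + 31 + 30 + 31 + 31 + 30 + 31 = 305.
Plus 21 days into November → day 326.

326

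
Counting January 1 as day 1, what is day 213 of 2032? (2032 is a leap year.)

January has 31 days (213 − 31 = 182 remain).
February has 29 days (182 − 29 = 153 remain).
March has 31 days (153 − 31 = 122 remain).
April has 30 days (122 − 30 = 92 remain).
May has 31 days (92 − 31 = 61 remain).
June has 30 days (61 − 30 = 31 remain).
31 into July → July 31.

July 31, 2032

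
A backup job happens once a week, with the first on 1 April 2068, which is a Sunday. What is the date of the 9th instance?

27 May 2068

The 9th occurrence is 8 intervals after the first: 8 × 7 = 56 days after 1 April 2068.
April has 30 days — 29 days to the end of April leaves 27.
27 days into May → 27 May 2068.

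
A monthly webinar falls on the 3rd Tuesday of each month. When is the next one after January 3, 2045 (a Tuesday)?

January 17, 2045

January 2045 starts on a Sunday; its first Tuesday is the 3rd, so the 3rd Tuesday is the 17th — January 17, 2045.
January 17, 2045 is after January 3, 2045, so that is the next one.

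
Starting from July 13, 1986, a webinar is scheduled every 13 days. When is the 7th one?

September 29, 1986

The 7th occurrence is 6 intervals after the first: 6 × 13 = 78 days after July 13, 1986.
July has 31 days — 18 days to the end of July leaves 60.
August has 31 days (29 left).
29 days into September → September 29, 1986.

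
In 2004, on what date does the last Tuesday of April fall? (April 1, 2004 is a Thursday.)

April 27, 2004

April 2004 begins on a Thursday, so the first Tuesday is April 6 (5 days later).
April 2004 has 30 days. Adding weeks: 6, 13, 20, 27 — the last one ≤ 30 is the 27th.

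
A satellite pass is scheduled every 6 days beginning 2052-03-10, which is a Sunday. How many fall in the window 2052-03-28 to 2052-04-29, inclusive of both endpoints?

6

Occurrences land 6·i days after 2052-03-10 for i = 0, 1, 2, …
2052-03-28 is 18 days after the start; 18 ÷ 6 = 3 remainder 0. First occurrence in the window: #4 on 2052-03-28 (3×6 = 18 days in).
2052-04-29 is 50 days after the start; 50 ÷ 6 = 8 remainder 2. Last occurrence in the window: #9 on 2052-04-27.
Occurrences #4 through #9: 6 in total.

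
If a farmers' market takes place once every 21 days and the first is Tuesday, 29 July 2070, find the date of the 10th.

The 10th occurrence is 9 intervals after the first: 9 × 21 = 189 days after 29 July 2070.
July has 31 days — 2 days to the end of July leaves 187.
August has 31 days (156 left).
September has 30 days (126 left).
October has 31 days (95 left).
November has 30 days (65 left).
December has 31 days (34 left).
January has 31 days (3 left).
3 days into February → 3 February 2071.

3 February 2071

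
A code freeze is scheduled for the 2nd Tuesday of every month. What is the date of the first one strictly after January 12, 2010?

January 2010 starts on a Friday; its first Tuesday is the 5th, so the 2nd Tuesday is the 12th — January 12, 2010.
That is not after January 12, 2010, so look at February 2010.
February 2010 starts on a Monday; its first Tuesday is the 2nd, so the 2nd Tuesday is the 9th — February 9, 2010.

February 9, 2010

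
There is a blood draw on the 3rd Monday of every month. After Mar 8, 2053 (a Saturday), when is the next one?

Mar 17, 2053

Mar 2053 starts on a Saturday; its first Monday is the 3rd, so the 3rd Monday is the 17th — Mar 17, 2053.
Mar 17, 2053 is after Mar 8, 2053, so that is the next one.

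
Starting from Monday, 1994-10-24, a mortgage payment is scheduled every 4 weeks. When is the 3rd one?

1994-12-19

The 3rd occurrence is 2 intervals after the first: 2 × 28 = 56 days after 1994-10-24.
October has 31 days — 7 days to the end of October leaves 49.
November has 30 days (19 left).
19 days into December → 1994-12-19.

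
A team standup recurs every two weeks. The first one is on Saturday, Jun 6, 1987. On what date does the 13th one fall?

The 13th occurrence is 12 intervals after the first: 12 × 14 = 168 days after Jun 6, 1987.
Jun has 30 days — 24 days to the end of Jun leaves 144.
Jul has 31 days (113 left).
Aug has 31 days (82 left).
Sep has 30 days (52 left).
Oct has 31 days (21 left).
21 days into Nov → Nov 21, 1987.

Nov 21, 1987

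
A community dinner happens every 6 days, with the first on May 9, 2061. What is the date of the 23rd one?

The 23rd occurrence is 22 intervals after the first: 22 × 6 = 132 days after May 9, 2061.
May has 31 days — 22 days to the end of May leaves 110.
June has 30 days (80 left).
July has 31 days (49 left).
August has 31 days (18 left).
18 days into September → September 18, 2061.

September 18, 2061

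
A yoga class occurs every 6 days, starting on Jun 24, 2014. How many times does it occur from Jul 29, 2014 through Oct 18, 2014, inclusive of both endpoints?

14

Occurrences land 6·i days after Jun 24, 2014 for i = 0, 1, 2, …
Jul 29, 2014 is 35 days after the start; 35 ÷ 6 = 5 remainder 5; since the remainder is 5, round up to i = 6. First occurrence in the window: #7 on Jul 30, 2014 (6×6 = 36 days in).
Oct 18, 2014 is 116 days after the start; 116 ÷ 6 = 19 remainder 2. Last occurrence in the window: #20 on Oct 16, 2014.
Occurrences #7 through #20: 14 in total.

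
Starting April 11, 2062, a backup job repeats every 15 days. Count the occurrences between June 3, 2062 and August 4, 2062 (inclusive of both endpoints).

Occurrences land 15·i days after April 11, 2062 for i = 0, 1, 2, …
June 3, 2062 is 53 days after the start; 53 ÷ 15 = 3 remainder 8; since the remainder is 8, round up to i = 4. First occurrence in the window: #5 on June 10, 2062 (4×15 = 60 days in).
August 4, 2062 is 115 days after the start; 115 ÷ 15 = 7 remainder 10. Last occurrence in the window: #8 on July 25, 2062.
Occurrences #5 through #8: 4 in total.

4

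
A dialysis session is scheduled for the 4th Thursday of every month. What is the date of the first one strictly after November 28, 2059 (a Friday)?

November 2059 starts on a Saturday; its first Thursday is the 6th, so the 4th Thursday is the 27th — November 27, 2059.
That is not after November 28, 2059, so look at December 2059.
December 2059 starts on a Monday; its first Thursday is the 4th, so the 4th Thursday is the 25th — December 25, 2059.

December 25, 2059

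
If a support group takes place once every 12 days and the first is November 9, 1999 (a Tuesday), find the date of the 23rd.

July 30, 2000

The 23rd occurrence is 22 intervals after the first: 22 × 12 = 264 days after November 9, 1999.
November has 30 days — 21 days to the end of November leaves 243.
December has 31 days (212 left).
January has 31 days (181 left).
February has 29 days (152 left).
March has 31 days (121 left).
April has 30 days (91 left).
May has 31 days (60 left).
June has 30 days (30 left).
30 days into July → July 30, 2000.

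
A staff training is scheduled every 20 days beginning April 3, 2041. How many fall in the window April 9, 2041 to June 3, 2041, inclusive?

3

Occurrences land 20·i days after April 3, 2041 for i = 0, 1, 2, …
April 9, 2041 is 6 days after the start; 6 ÷ 20 = 0 remainder 6; since the remainder is 6, round up to i = 1. First occurrence in the window: #2 on April 23, 2041 (1×20 = 20 days in).
June 3, 2041 is 61 days after the start; 61 ÷ 20 = 3 remainder 1. Last occurrence in the window: #4 on June 2, 2041.
Occurrences #2 through #4: 3 in total.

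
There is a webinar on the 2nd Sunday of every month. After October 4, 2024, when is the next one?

October 13, 2024

October 2024 starts on a Tuesday; its first Sunday is the 6th, so the 2nd Sunday is the 13th — October 13, 2024.
October 13, 2024 is after October 4, 2024, so that is the next one.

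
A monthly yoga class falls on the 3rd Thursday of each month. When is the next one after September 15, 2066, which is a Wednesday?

September 2066 starts on a Wednesday; its first Thursday is the 2nd, so the 3rd Thursday is the 16th — September 16, 2066.
September 16, 2066 is after September 15, 2066, so that is the next one.

September 16, 2066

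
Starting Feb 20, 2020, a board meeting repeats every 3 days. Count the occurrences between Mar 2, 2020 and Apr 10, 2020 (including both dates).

Occurrences land 3·i days after Feb 20, 2020 for i = 0, 1, 2, …
Mar 2, 2020 is 11 days after the start; 11 ÷ 3 = 3 remainder 2; since the remainder is 2, round up to i = 4. First occurrence in the window: #5 on Mar 3, 2020 (4×3 = 12 days in).
Apr 10, 2020 is 50 days after the start; 50 ÷ 3 = 16 remainder 2. Last occurrence in the window: #17 on Apr 8, 2020.
Occurrences #5 through #17: 13 in total.

13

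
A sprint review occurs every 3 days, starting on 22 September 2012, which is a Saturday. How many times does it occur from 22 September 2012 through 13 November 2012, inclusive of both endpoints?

Occurrences land 3·i days after 22 September 2012 for i = 0, 1, 2, …
The window opens on the start date, so the first occurrence inside is #1 on 22 September 2012.
13 November 2012 is 52 days after the start; 52 ÷ 3 = 17 remainder 1. Last occurrence in the window: #18 on 12 November 2012.
Occurrences #1 through #18: 18 in total.

18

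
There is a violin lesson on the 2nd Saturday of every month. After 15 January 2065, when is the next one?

14 February 2065

January 2065 starts on a Thursday; its first Saturday is the 3rd, so the 2nd Saturday is the 10th — 10 January 2065.
That is not after 15 January 2065, so look at February 2065.
February 2065 starts on a Sunday; its first Saturday is the 7th, so the 2nd Saturday is the 14th — 14 February 2065.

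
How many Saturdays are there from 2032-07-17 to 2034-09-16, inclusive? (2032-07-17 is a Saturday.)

114

2032-07-17 is a Saturday; the first Saturday on or after it is 2032-07-17.
From 2032-07-17 to 2034-09-16: 167 + 365 + 259 = 791 days (rest of 2032, 2033, to 2034-09-16 in 2034).
791 ÷ 7 = 113 full weeks with remainder 0, so 113 more Saturdays after the first → 114.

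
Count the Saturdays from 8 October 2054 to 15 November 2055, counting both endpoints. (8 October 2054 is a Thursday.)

8 October 2054 is a Thursday; the first Saturday on or after it is 10 October 2054 (2 days later).
From 10 October 2054 to 15 November 2055: 82 + 319 = 401 days (rest of 2054, to 15 November 2055 in 2055).
401 ÷ 7 = 57 full weeks with remainder 2, so 57 more Saturdays after the first → 58.

58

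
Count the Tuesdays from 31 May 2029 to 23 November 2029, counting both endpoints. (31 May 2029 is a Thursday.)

25

31 May 2029 is a Thursday; the first Tuesday on or after it is 5 June 2029 (5 days later).
From 5 June 2029 to 23 November 2029: 25 + 31 + 31 + 30 + 31 + 23 = 171 days (rest of June, July, August, September, October, November).
171 ÷ 7 = 24 full weeks with remainder 3, so 24 more Tuesdays after the first → 25.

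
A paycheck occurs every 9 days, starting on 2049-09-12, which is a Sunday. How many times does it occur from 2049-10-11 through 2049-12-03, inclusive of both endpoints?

Occurrences land 9·i days after 2049-09-12 for i = 0, 1, 2, …
2049-10-11 is 29 days after the start; 29 ÷ 9 = 3 remainder 2; since the remainder is 2, round up to i = 4. First occurrence in the window: #5 on 2049-10-18 (4×9 = 36 days in).
2049-12-03 is 82 days after the start; 82 ÷ 9 = 9 remainder 1. Last occurrence in the window: #10 on 2049-12-02.
Occurrences #5 through #10: 6 in total.

6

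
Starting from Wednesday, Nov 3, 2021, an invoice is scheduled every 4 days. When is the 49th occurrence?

The 49th occurrence is 48 intervals after the first: 48 × 4 = 192 days after Nov 3, 2021.
Nov has 30 days — 27 days to the end of Nov leaves 165.
Dec has 31 days (134 left).
Jan has 31 days (103 left).
Feb has 28 days (75 left).
Mar has 31 days (44 left).
Apr has 30 days (14 left).
14 days into May → May 14, 2022.

May 14, 2022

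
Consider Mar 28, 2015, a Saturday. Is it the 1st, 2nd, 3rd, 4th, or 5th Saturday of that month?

4th

Day 28 falls in week ⌈28/7⌉ of the month.
Days 1–7 hold the 1st Saturday, 8–14 the 2nd, 15–21 the 3rd, 22–28 the 4th, 29–31 the 5th.
28 is in the range for the 4th.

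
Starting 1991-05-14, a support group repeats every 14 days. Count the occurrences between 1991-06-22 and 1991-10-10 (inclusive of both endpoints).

8

Occurrences land 14·i days after 1991-05-14 for i = 0, 1, 2, …
1991-06-22 is 39 days after the start; 39 ÷ 14 = 2 remainder 11; since the remainder is 11, round up to i = 3. First occurrence in the window: #4 on 1991-06-25 (3×14 = 42 days in).
1991-10-10 is 149 days after the start; 149 ÷ 14 = 10 remainder 9. Last occurrence in the window: #11 on 1991-10-01.
Occurrences #4 through #11: 8 in total.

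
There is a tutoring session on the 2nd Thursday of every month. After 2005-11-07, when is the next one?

2005-11-10

November 2005 starts on a Tuesday; its first Thursday is the 3rd, so the 2nd Thursday is the 10th — 2005-11-10.
2005-11-10 is after 2005-11-07, so that is the next one.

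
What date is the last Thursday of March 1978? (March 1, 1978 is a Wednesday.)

March 30, 1978

March 1978 begins on a Wednesday, so the first Thursday is March 2 (1 day later).
March 1978 has 31 days. Adding weeks: 2, 9, 16, 23, 30 — the last one ≤ 31 is the 30th.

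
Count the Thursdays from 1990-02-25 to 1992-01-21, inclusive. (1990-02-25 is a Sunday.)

99

1990-02-25 is a Sunday; the first Thursday on or after it is 1990-03-01 (4 days later).
From 1990-03-01 to 1992-01-21: 305 + 365 + 21 = 691 days (rest of 1990, 1991, to 1992-01-21 in 1992).
691 ÷ 7 = 98 full weeks with remainder 5, so 98 more Thursdays after the first → 99.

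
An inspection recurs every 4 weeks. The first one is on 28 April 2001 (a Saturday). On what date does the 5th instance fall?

18 August 2001

The 5th occurrence is 4 intervals after the first: 4 × 28 = 112 days after 28 April 2001.
April has 30 days — 2 days to the end of April leaves 110.
May has 31 days (79 left).
June has 30 days (49 left).
July has 31 days (18 left).
18 days into August → 18 August 2001.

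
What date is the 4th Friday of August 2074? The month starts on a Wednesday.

2074-08-24

August 2074 begins on a Wednesday, so the first Friday is August 3 (2 days later).
The 4th Friday is 3 weeks later: 3 + 21 = 24.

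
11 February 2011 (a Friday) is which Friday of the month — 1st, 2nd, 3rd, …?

2nd

Day 11 falls in week ⌈11/7⌉ of the month.
Days 1–7 hold the 1st Friday, 8–14 the 2nd, 15–21 the 3rd, 22–28 the 4th, 29–31 the 5th.
11 is in the range for the 2nd.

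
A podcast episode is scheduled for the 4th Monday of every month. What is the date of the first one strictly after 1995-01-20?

January 1995 starts on a Sunday; its first Monday is the 2nd, so the 4th Monday is the 23rd — 1995-01-23.
1995-01-23 is after 1995-01-20, so that is the next one.

1995-01-23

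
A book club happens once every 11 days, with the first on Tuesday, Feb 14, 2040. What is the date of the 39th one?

The 39th occurrence is 38 intervals after the first: 38 × 11 = 418 days after Feb 14, 2040.
Feb has 29 days — 15 days to the end of Feb leaves 403.
From end of Feb to end of 2040 is 306 days (97 left).
Jan has 31 days (66 left).
Feb has 28 days (38 left).
Mar has 31 days (7 left).
7 days into Apr → Apr 7, 2041.

Apr 7, 2041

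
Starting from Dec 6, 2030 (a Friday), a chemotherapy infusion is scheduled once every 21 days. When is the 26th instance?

The 26th occurrence is 25 intervals after the first: 25 × 21 = 525 days after Dec 6, 2030.
Dec has 31 days — 25 days to the end of Dec leaves 500.
2031 has 365 days (135 left).
Jan has 31 days (104 left).
Feb has 29 days (75 left).
Mar has 31 days (44 left).
Apr has 30 days (14 left).
14 days into May → May 14, 2032.

May 14, 2032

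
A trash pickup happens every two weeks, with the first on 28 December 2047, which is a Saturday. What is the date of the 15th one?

The 15th occurrence is 14 intervals after the first: 14 × 14 = 196 days after 28 December 2047.
December has 31 days — 3 days to the end of December leaves 193.
January has 31 days (162 left).
February has 29 days (133 left).
March has 31 days (102 left).
April has 30 days (72 left).
May has 31 days (41 left).
June has 30 days (11 left).
11 days into July → 11 July 2048.

11 July 2048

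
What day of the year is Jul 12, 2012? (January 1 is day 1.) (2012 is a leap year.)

194

Days in months before Jul: 31 + 29 + 31 + 30 + 31 + 30 = 182.
Plus 12 days into Jul → day 194.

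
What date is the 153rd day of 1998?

1998-06-02

January has 31 days (153 − 31 = 122 remain).
February has 28 days (122 − 28 = 94 remain).
March has 31 days (94 − 31 = 63 remain).
April has 30 days (63 − 30 = 33 remain).
May has 31 days (33 − 31 = 2 remain).
2 into June → June 2.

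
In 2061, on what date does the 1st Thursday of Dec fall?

Dec 1, 2061

The first Thursday of Dec 2061 is Dec 1.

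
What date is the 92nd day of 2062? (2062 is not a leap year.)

April 2, 2062

January has 31 days (92 − 31 = 61 remain).
February has 28 days (61 − 28 = 33 remain).
March has 31 days (33 − 31 = 2 remain).
2 into April → April 2.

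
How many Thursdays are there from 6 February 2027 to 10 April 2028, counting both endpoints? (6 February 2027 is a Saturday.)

61

6 February 2027 is a Saturday; the first Thursday on or after it is 11 February 2027 (5 days later).
From 11 February 2027 to 10 April 2028: 323 + 101 = 424 days (rest of 2027, to 10 April 2028 in 2028).
424 ÷ 7 = 60 full weeks with remainder 4, so 60 more Thursdays after the first → 61.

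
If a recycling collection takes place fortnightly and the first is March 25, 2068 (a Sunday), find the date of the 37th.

August 11, 2069

The 37th occurrence is 36 intervals after the first: 36 × 14 = 504 days after March 25, 2068.
March has 31 days — 6 days to the end of March leaves 498.
From end of March to end of 2068 is 275 days (223 left).
January has 31 days (192 left).
February has 28 days (164 left).
March has 31 days (133 left).
April has 30 days (103 left).
May has 31 days (72 left).
June has 30 days (42 left).
July has 31 days (11 left).
11 days into August → August 11, 2069.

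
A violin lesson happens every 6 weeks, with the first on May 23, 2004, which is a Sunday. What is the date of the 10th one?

The 10th occurrence is 9 intervals after the first: 9 × 42 = 378 days after May 23, 2004.
May has 31 days — 8 days to the end of May leaves 370.
June has 30 days (340 left).
July has 31 days (309 left).
August has 31 days (278 left).
September has 30 days (248 left).
October has 31 days (217 left).
November has 30 days (187 left).
December has 31 days (156 left).
January has 31 days (125 left).
February has 28 days (97 left).
March has 31 days (66 left).
April has 30 days (36 left).
May has 31 days (5 left).
5 days into June → June 5, 2005.

June 5, 2005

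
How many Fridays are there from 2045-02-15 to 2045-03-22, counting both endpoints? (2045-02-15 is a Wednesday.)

5

2045-02-15 is a Wednesday; the first Friday on or after it is 2045-02-17 (2 days later).
From 2045-02-17 to 2045-03-22: 11 + 22 = 33 days (rest of February, March).
33 ÷ 7 = 4 full weeks with remainder 5, so 4 more Fridays after the first → 5.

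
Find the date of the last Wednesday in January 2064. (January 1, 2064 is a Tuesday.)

January 2064 begins on a Tuesday, so the first Wednesday is January 2 (1 day later).
January 2064 has 31 days. Adding weeks: 2, 9, 16, 23, 30 — the last one ≤ 31 is the 30th.

2064-01-30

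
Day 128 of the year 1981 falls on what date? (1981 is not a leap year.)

May 8, 1981

January has 31 days (128 − 31 = 97 remain).
February has 28 days (97 − 28 = 69 remain).
March has 31 days (69 − 31 = 38 remain).
April has 30 days (38 − 30 = 8 remain).
8 into May → May 8.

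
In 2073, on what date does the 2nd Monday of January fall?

January 2073 begins on a Sunday, so the first Monday is January 2 (1 day later).
The 2nd Monday is 1 weeks later: 2 + 7 = 9.

2073-01-09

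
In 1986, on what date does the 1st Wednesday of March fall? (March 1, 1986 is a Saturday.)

1986-03-05

March 1986 begins on a Saturday, so the first Wednesday is March 5 (4 days later).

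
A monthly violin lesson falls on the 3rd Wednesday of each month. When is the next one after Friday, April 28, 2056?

April 2056 starts on a Saturday; its first Wednesday is the 5th, so the 3rd Wednesday is the 19th — April 19, 2056.
That is not after April 28, 2056, so look at May 2056.
May 2056 starts on a Monday; its first Wednesday is the 3rd, so the 3rd Wednesday is the 17th — May 17, 2056.

May 17, 2056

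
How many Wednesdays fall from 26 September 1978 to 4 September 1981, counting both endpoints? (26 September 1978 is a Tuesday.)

154

26 September 1978 is a Tuesday; the first Wednesday on or after it is 27 September 1978 (1 day later).
From 27 September 1978 to 4 September 1981: 95 + 365 + 366 + 247 = 1073 days (rest of 1978, 1979, 1980, to 4 September 1981 in 1981).
1073 ÷ 7 = 153 full weeks with remainder 2, so 153 more Wednesdays after the first → 154.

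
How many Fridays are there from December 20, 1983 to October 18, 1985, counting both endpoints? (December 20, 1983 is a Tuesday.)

96

December 20, 1983 is a Tuesday; the first Friday on or after it is December 23, 1983 (3 days later).
From December 23, 1983 to October 18, 1985: 8 + 366 + 291 = 665 days (rest of 1983, 1984, to October 18, 1985 in 1985).
665 ÷ 7 = 95 full weeks with remainder 0, so 95 more Fridays after the first → 96.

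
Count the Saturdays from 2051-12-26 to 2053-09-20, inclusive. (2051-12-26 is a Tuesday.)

91

2051-12-26 is a Tuesday; the first Saturday on or after it is 2051-12-30 (4 days later).
From 2051-12-30 to 2053-09-20: 1 + 366 + 263 = 630 days (rest of 2051, 2052, to 2053-09-20 in 2053).
630 ÷ 7 = 90 full weeks with remainder 0, so 90 more Saturdays after the first → 91.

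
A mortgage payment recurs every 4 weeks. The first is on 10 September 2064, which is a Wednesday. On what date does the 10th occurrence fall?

20 May 2065

The 10th occurrence is 9 intervals after the first: 9 × 28 = 252 days after 10 September 2064.
September has 30 days — 20 days to the end of September leaves 232.
October has 31 days (201 left).
November has 30 days (171 left).
December has 31 days (140 left).
January has 31 days (109 left).
February has 28 days (81 left).
March has 31 days (50 left).
April has 30 days (20 left).
20 days into May → 20 May 2065.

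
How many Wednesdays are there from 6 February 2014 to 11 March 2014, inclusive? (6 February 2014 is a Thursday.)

6 February 2014 is a Thursday; the first Wednesday on or after it is 12 February 2014 (6 days later).
From 12 February 2014 to 11 March 2014: 16 + 11 = 27 days (rest of February, March).
27 ÷ 7 = 3 full weeks with remainder 6, so 3 more Wednesdays after the first → 4.

4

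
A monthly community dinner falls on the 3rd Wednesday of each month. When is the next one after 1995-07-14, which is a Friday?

July 1995 starts on a Saturday; its first Wednesday is the 5th, so the 3rd Wednesday is the 19th — 1995-07-19.
1995-07-19 is after 1995-07-14, so that is the next one.

1995-07-19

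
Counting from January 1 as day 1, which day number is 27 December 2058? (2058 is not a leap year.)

Days in months before December: 31 + 28 + 31 + 30 + 31 + 30 + 31 + 31 + 30 + 31 + 30 = 334.
Plus 27 days into December → day 361.

361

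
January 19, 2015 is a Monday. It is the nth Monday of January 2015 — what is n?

3rd

Day 19 falls in week ⌈19/7⌉ of the month.
Days 1–7 hold the 1st Monday, 8–14 the 2nd, 15–21 the 3rd, 22–28 the 4th, 29–31 the 5th.
19 is in the range for the 3rd.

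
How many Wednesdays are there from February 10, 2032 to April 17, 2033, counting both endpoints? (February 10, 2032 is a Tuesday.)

February 10, 2032 is a Tuesday; the first Wednesday on or after it is February 11, 2032 (1 day later).
From February 11, 2032 to April 17, 2033: 324 + 107 = 431 days (rest of 2032, to April 17, 2033 in 2033).
431 ÷ 7 = 61 full weeks with remainder 4, so 61 more Wednesdays after the first → 62.

62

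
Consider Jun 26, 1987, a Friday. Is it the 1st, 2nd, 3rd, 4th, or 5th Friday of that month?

Day 26 falls in week ⌈26/7⌉ of the month.
Days 1–7 hold the 1st Friday, 8–14 the 2nd, 15–21 the 3rd, 22–28 the 4th, 29–31 the 5th.
26 is in the range for the 4th.

4th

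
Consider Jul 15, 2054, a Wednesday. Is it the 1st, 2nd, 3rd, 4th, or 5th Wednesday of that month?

3rd

Day 15 falls in week ⌈15/7⌉ of the month.
Days 1–7 hold the 1st Wednesday, 8–14 the 2nd, 15–21 the 3rd, 22–28 the 4th, 29–31 the 5th.
15 is in the range for the 3rd.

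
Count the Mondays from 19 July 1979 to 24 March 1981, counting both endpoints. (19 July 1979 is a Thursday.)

88

19 July 1979 is a Thursday; the first Monday on or after it is 23 July 1979 (4 days later).
From 23 July 1979 to 24 March 1981: 161 + 366 + 83 = 610 days (rest of 1979, 1980, to 24 March 1981 in 1981).
610 ÷ 7 = 87 full weeks with remainder 1, so 87 more Mondays after the first → 88.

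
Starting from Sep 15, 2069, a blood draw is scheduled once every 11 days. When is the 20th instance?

Apr 12, 2070

The 20th occurrence is 19 intervals after the first: 19 × 11 = 209 days after Sep 15, 2069.
Sep has 30 days — 15 days to the end of Sep leaves 194.
Oct has 31 days (163 left).
Nov has 30 days (133 left).
Dec has 31 days (102 left).
Jan has 31 days (71 left).
Feb has 28 days (43 left).
Mar has 31 days (12 left).
12 days into Apr → Apr 12, 2070.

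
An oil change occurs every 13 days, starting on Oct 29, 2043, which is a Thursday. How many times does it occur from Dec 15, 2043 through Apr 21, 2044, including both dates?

10

Occurrences land 13·i days after Oct 29, 2043 for i = 0, 1, 2, …
Dec 15, 2043 is 47 days after the start; 47 ÷ 13 = 3 remainder 8; since the remainder is 8, round up to i = 4. First occurrence in the window: #5 on Dec 20, 2043 (4×13 = 52 days in).
Apr 21, 2044 is 175 days after the start; 175 ÷ 13 = 13 remainder 6. Last occurrence in the window: #14 on Apr 15, 2044.
Occurrences #5 through #14: 10 in total.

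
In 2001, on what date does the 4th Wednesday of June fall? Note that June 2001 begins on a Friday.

June 2001 begins on a Friday, so the first Wednesday is June 6 (5 days later).
The 4th Wednesday is 3 weeks later: 6 + 21 = 27.

2001-06-27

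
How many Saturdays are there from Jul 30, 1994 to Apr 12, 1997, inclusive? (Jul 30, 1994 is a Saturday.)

142

Jul 30, 1994 is a Saturday; the first Saturday on or after it is Jul 30, 1994.
From Jul 30, 1994 to Apr 12, 1997: 154 + 365 + 366 + 102 = 987 days (rest of 1994, 1995, 1996, to Apr 12, 1997 in 1997).
987 ÷ 7 = 141 full weeks with remainder 0, so 141 more Saturdays after the first → 142.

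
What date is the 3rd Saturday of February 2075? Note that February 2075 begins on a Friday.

2075-02-16

February 2075 begins on a Friday, so the first Saturday is February 2 (1 day later).
The 3rd Saturday is 2 weeks later: 2 + 14 = 16.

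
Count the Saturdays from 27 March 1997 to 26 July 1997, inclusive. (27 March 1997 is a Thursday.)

18

27 March 1997 is a Thursday; the first Saturday on or after it is 29 March 1997 (2 days later).
From 29 March 1997 to 26 July 1997: 2 + 30 + 31 + 30 + 26 = 119 days (rest of March, April, May, June, July).
119 ÷ 7 = 17 full weeks with remainder 0, so 17 more Saturdays after the first → 18.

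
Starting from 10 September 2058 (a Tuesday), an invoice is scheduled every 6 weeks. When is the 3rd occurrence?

The 3rd occurrence is 2 intervals after the first: 2 × 42 = 84 days after 10 September 2058.
September has 30 days — 20 days to the end of September leaves 64.
October has 31 days (33 left).
November has 30 days (3 left).
3 days into December → 3 December 2058.

3 December 2058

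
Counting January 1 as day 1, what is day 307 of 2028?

Nov 2, 2028

Jan has 31 days (307 − 31 = 276 remain).
Feb has 29 days (276 − 29 = 247 remain).
Mar has 31 days (247 − 31 = 216 remain).
Apr has 30 days (216 − 30 = 186 remain).
May has 31 days (186 − 31 = 155 remain).
Jun has 30 days (155 − 30 = 125 remain).
Jul has 31 days (125 − 31 = 94 remain).
Aug has 31 days (94 − 31 = 63 remain).
Sep has 30 days (63 − 30 = 33 remain).
Oct has 31 days (33 − 31 = 2 remain).
2 into Nov → Nov 2.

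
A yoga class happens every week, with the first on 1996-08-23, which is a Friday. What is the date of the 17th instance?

1996-12-13

The 17th occurrence is 16 intervals after the first: 16 × 7 = 112 days after 1996-08-23.
August has 31 days — 8 days to the end of August leaves 104.
September has 30 days (74 left).
October has 31 days (43 left).
November has 30 days (13 left).
13 days into December → 1996-12-13.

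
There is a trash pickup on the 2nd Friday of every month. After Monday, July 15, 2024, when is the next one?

July 2024 starts on a Monday; its first Friday is the 5th, so the 2nd Friday is the 12th — July 12, 2024.
That is not after July 15, 2024, so look at August 2024.
August 2024 starts on a Thursday; its first Friday is the 2nd, so the 2nd Friday is the 9th — August 9, 2024.

August 9, 2024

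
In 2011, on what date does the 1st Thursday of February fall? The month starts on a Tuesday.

3 February 2011

February 2011 begins on a Tuesday, so the first Thursday is February 3 (2 days later).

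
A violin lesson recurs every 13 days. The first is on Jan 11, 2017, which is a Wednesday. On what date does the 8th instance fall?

Apr 12, 2017

The 8th occurrence is 7 intervals after the first: 7 × 13 = 91 days after Jan 11, 2017.
Jan has 31 days — 20 days to the end of Jan leaves 71.
Feb has 28 days (43 left).
Mar has 31 days (12 left).
12 days into Apr → Apr 12, 2017.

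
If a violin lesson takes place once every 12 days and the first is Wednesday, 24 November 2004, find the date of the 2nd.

6 December 2004

The 2nd occurrence is 1 interval after the first: 1 × 12 = 12 days after 24 November 2004.
November has 30 days — 6 days to the end of November leaves 6.
6 days into December → 6 December 2004.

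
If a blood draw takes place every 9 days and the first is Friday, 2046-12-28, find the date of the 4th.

2047-01-24

The 4th occurrence is 3 intervals after the first: 3 × 9 = 27 days after 2046-12-28.
December has 31 days — 3 days to the end of December leaves 24.
24 days into January → 2047-01-24.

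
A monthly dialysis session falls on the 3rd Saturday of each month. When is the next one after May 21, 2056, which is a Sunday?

May 2056 starts on a Monday; its first Saturday is the 6th, so the 3rd Saturday is the 20th — May 20, 2056.
That is not after May 21, 2056, so look at Jun 2056.
Jun 2056 starts on a Thursday; its first Saturday is the 3rd, so the 3rd Saturday is the 17th — Jun 17, 2056.

Jun 17, 2056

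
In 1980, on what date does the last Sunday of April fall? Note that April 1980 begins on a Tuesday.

April 1980 begins on a Tuesday, so the first Sunday is April 6 (5 days later).
April 1980 has 30 days. Adding weeks: 6, 13, 20, 27 — the last one ≤ 30 is the 27th.

April 27, 1980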